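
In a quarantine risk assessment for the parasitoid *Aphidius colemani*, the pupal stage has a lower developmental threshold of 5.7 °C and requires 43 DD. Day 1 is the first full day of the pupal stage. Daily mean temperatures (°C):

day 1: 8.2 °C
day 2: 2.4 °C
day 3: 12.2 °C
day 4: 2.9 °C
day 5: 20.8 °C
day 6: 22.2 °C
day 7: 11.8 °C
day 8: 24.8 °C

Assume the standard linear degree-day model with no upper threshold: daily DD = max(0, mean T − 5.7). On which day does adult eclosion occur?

Daily DD above 5.7 °C: 2.5, 0.0, 6.5, 0.0, 15.1, 16.5, 6.1, 19.1.
Cumulative: 2.5, 2.5, 9.0, 9.0, 24.1, 40.6, 46.7, 65.8.
The total first reaches 43 DD on day 7.

day 7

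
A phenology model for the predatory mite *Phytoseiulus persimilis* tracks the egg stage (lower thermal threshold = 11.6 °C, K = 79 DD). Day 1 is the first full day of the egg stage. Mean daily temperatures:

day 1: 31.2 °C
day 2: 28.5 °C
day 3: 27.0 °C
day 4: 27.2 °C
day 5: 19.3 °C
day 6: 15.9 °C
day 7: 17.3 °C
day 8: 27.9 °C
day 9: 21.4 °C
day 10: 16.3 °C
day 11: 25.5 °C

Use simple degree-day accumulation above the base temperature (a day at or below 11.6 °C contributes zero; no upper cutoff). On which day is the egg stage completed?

Daily DD above 11.6 °C: 19.6, 16.9, 15.4, 15.6, 7.7, 4.3, 5.7, 16.3, 9.8, 4.7, 13.9.
Cumulative: 19.6, 36.5, 51.9, 67.5, 75.2, 79.5, 85.2, 101.5, 111.3, 116.0, 129.9.
The total first reaches 79 DD on day 6.

day 6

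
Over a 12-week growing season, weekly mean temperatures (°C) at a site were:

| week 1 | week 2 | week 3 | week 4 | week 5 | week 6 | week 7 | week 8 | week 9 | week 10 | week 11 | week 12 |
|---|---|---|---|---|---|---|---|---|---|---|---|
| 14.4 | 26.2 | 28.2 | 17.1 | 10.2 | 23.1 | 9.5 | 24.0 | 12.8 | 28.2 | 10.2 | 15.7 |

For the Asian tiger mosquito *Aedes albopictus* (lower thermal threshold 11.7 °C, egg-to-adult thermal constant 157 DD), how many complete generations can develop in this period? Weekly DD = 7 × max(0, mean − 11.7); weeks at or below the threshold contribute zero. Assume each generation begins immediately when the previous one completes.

Weekly DD (7 × max(0, T̄ − 11.7)): 18.9, 101.5, 115.5, 37.8, 0.0, 79.8, 0.0, 86.1, 7.7, 115.5, 0.0, 28.0.
Season total = 590.8 DD.
Complete generations = ⌊590.8 / 157⌋ = 3.

3 generations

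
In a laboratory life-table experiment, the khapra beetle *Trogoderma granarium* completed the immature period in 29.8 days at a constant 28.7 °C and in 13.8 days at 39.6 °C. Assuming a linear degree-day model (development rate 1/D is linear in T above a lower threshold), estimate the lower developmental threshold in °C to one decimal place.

19.3 °C

Equal thermal constants: D₁(T₁ − T_b) = D₂(T₂ − T_b).
29.8·(28.7 − T_b) = 13.8·(39.6 − T_b)
T_b = (29.8·28.7 − 13.8·39.6) / (29.8 − 13.8) = 308.78 / 16.0 = 19.299 °C ≈ 19.3 °C.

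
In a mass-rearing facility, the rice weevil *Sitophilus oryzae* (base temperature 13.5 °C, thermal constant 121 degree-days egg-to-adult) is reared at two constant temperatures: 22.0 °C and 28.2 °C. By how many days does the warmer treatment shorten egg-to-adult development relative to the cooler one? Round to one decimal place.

At 22.0 °C: 121 / (22.0 − 13.5) = 121 / 8.5 = 14.235 d.
At 28.2 °C: 121 / (28.2 − 13.5) = 121 / 14.7 = 8.231 d.
Difference = |14.235 − 8.231| = 6.004 ≈ 6.0 days.

6.0 days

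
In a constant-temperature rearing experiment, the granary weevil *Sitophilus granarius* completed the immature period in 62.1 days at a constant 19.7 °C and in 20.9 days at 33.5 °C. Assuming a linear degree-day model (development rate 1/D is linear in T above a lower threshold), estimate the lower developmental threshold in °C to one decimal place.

12.7 °C

Under the model K = D·(T − T_b), so D₁·(T₁ − T_b) = D₂·(T₂ − T_b).
62.1·(19.7 − T_b) = 20.9·(33.5 − T_b)
T_b = (62.1·19.7 − 20.9·33.5) / (62.1 − 20.9) = 523.22 / 41.2 = 12.700 °C ≈ 12.7 °C.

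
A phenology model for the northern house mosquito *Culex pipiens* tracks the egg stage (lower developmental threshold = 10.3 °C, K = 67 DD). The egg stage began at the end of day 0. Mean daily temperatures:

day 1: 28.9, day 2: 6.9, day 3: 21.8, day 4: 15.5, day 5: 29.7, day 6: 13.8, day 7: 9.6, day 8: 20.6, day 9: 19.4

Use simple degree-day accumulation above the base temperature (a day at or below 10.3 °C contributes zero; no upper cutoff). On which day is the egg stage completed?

day 8

Daily DD above 10.3 °C: 18.6, 0.0, 11.5, 5.2, 19.4, 3.5, 0.0, 10.3, 9.1.
Cumulative: 18.6, 18.6, 30.1, 35.3, 54.7, 58.2, 58.2, 68.5, 77.6.
The total first reaches 67 DD on day 8.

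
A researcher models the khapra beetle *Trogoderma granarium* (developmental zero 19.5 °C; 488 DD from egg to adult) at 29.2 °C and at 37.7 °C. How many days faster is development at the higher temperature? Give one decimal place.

At 29.2 °C: 488 / (29.2 − 19.5) = 488 / 9.7 = 50.309 d.
At 37.7 °C: 488 / (37.7 − 19.5) = 488 / 18.2 = 26.813 d.
Difference = |50.309 − 26.813| = 23.496 ≈ 23.5 days.

23.5 days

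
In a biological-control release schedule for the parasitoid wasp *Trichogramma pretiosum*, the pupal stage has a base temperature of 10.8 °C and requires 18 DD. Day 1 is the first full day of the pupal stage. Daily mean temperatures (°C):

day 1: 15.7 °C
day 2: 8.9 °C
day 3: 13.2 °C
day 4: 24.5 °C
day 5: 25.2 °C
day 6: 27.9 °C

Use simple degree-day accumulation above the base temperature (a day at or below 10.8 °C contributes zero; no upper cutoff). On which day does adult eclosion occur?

day 4

Daily DD above 10.8 °C: 4.9, 0.0, 2.4, 13.7, 14.4, 17.1.
Cumulative: 4.9, 4.9, 7.3, 21.0, 35.4, 52.5.
The total first reaches 18 DD on day 4.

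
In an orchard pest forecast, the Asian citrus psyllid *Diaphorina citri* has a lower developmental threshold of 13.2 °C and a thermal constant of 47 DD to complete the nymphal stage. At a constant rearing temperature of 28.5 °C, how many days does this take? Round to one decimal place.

Daily accumulation = 28.5 − 13.2 = 15.3 DD/day.
Duration = 47 / 15.3 = 3.072 ≈ 3.1 days.

3.1 days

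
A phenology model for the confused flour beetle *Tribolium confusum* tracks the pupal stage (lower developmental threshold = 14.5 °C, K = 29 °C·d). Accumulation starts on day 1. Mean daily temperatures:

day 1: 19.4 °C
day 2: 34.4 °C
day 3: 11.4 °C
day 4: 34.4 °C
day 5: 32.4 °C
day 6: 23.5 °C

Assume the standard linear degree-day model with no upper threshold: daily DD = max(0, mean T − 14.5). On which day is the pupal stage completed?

day 4

Daily DD above 14.5 °C: 4.9, 19.9, 0.0, 19.9, 17.9, 9.0.
Cumulative: 4.9, 24.8, 24.8, 44.7, 62.6, 71.6.
The total first reaches 29 DD on day 4.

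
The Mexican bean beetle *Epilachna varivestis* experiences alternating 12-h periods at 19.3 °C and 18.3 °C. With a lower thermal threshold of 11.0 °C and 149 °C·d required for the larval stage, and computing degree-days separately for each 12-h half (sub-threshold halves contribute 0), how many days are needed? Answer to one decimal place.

19.1 days

Day half: max(0, 19.3 − 11.0) × 0.5 = 8.3 × 0.5 = 4.15 DD.
Night half: max(0, 18.3 − 11.0) × 0.5 = 7.3 × 0.5 = 3.65 DD.
Per 24 h: 7.80 DD/day.
Duration = 149 / 7.80 = 19.103 ≈ 19.1 days.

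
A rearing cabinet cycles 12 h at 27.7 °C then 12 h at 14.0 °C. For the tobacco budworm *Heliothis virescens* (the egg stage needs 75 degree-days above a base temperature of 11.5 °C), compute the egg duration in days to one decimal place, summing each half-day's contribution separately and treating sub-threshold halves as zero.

8.0 days

Day half: max(0, 27.7 − 11.5) × 0.5 = 16.2 × 0.5 = 8.10 DD.
Night half: max(0, 14.0 − 11.5) × 0.5 = 2.5 × 0.5 = 1.25 DD.
Per 24 h: 9.35 DD/day.
Duration = 75 / 9.35 = 8.021 ≈ 8.0 days.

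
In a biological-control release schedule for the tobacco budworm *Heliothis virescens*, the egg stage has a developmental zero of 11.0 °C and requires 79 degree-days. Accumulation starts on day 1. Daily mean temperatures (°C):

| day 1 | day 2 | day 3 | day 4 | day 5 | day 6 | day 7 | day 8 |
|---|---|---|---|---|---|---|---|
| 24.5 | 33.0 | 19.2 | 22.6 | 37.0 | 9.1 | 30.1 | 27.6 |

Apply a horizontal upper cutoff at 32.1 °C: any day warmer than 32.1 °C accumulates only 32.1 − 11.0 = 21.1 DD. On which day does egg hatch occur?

Daily DD above 11.0 °C (capped at 21.1): 13.5, 21.1, 8.2, 11.6, 21.1, 0.0, 19.1, 16.6.
Cumulative: 13.5, 34.6, 42.8, 54.4, 75.5, 75.5, 94.6, 111.2.
The total first reaches 79 DD on day 7.

day 7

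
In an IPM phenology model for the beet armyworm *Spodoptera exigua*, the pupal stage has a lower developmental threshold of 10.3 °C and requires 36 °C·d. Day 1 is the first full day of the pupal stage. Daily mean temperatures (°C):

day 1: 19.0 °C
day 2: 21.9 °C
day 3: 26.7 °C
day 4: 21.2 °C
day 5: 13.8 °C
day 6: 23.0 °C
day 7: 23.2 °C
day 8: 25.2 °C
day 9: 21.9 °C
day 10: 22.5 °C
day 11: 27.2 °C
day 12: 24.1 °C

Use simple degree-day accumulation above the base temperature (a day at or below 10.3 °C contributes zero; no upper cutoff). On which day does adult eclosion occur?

day 3

Daily DD above 10.3 °C: 8.7, 11.6, 16.4, 10.9, 3.5, 12.7, 12.9, 14.9, 11.6, 12.2, 16.9, 13.8.
Cumulative: 8.7, 20.3, 36.7, 47.6, 51.1, 63.8, 76.7, 91.6, 103.2, 115.4, 132.3, 146.1.
The total first reaches 36 DD on day 3.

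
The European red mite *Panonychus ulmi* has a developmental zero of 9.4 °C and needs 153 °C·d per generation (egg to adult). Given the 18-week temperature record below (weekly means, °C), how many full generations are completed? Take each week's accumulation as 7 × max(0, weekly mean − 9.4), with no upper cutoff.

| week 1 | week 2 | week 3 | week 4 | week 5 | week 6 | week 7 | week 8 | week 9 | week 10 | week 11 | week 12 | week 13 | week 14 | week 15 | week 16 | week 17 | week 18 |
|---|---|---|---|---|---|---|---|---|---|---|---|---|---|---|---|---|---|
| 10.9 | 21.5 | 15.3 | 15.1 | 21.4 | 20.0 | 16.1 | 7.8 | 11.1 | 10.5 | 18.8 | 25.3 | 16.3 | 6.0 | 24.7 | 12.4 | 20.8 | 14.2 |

Weekly DD (7 × max(0, T̄ − 9.4)): 10.5, 84.7, 41.3, 39.9, 84.0, 74.2, 46.9, 0.0, 11.9, 7.7, 65.8, 111.3, 48.3, 0.0, 107.1, 21.0, 79.8, 33.6.
Season total = 868.0 DD.
Complete generations = ⌊868.0 / 153⌋ = 5.

5 generations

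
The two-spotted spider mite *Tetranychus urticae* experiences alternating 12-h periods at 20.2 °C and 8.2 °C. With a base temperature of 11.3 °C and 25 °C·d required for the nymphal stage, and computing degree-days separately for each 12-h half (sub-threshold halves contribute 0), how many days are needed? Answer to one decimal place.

5.6 days

Day half: max(0, 20.2 − 11.3) × 0.5 = 8.9 × 0.5 = 4.45 DD.
Night half: max(0, 8.2 − 11.3) × 0.5 = 0.0 × 0.5 = 0.00 DD.
Per 24 h: 4.45 DD/day.
Duration = 25 / 4.45 = 5.618 ≈ 5.6 days.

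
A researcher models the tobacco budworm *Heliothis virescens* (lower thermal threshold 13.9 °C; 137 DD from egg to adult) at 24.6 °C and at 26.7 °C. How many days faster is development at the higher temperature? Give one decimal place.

At 24.6 °C: 137 / (24.6 − 13.9) = 137 / 10.7 = 12.804 d.
At 26.7 °C: 137 / (26.7 − 13.9) = 137 / 12.8 = 10.703 d.
Difference = |12.804 − 10.703| = 2.101 ≈ 2.1 days.

2.1 days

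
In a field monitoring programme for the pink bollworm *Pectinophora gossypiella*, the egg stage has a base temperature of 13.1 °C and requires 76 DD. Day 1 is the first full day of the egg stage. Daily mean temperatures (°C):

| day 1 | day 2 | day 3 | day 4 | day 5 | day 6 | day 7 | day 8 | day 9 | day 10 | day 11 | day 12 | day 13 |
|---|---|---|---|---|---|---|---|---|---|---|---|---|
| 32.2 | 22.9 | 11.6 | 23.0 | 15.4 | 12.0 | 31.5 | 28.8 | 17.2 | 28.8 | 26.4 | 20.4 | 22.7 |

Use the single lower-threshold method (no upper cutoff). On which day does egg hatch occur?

Daily DD above 13.1 °C: 19.1, 9.8, 0.0, 9.9, 2.3, 0.0, 18.4, 15.7, 4.1, 15.7, 13.3, 7.3, 9.6.
Cumulative: 19.1, 28.9, 28.9, 38.8, 41.1, 41.1, 59.5, 75.2, 79.3, 95.0, 108.3, 115.6, 125.2.
The total first reaches 76 DD on day 9.

day 9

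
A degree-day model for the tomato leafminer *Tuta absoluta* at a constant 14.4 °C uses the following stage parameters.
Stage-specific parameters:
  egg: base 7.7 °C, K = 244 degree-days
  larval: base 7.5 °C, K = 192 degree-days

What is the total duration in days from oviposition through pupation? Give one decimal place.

64.2 days

egg: 244 / (14.4 − 7.7) = 244 / 6.7 = 36.418 d.
larval: 192 / (14.4 − 7.5) = 192 / 6.9 = 27.826 d.
Sum = 64.244 ≈ 64.2 days.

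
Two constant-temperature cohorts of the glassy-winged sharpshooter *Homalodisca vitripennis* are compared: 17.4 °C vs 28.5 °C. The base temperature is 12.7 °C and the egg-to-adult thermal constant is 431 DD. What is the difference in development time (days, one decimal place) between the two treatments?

At 17.4 °C: 431 / (17.4 − 12.7) = 431 / 4.7 = 91.702 d.
At 28.5 °C: 431 / (28.5 − 12.7) = 431 / 15.8 = 27.278 d.
Difference = |91.702 − 27.278| = 64.424 ≈ 64.4 days.

64.4 days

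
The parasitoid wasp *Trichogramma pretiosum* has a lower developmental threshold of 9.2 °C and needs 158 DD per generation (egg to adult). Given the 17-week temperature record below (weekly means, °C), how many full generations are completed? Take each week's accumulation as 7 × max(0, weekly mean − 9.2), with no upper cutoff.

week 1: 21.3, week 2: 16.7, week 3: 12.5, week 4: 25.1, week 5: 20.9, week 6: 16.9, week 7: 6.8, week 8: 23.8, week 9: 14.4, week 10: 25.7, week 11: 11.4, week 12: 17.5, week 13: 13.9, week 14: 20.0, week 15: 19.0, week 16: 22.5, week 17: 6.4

Weekly DD (7 × max(0, T̄ − 9.2)): 84.7, 52.5, 23.1, 111.3, 81.9, 53.9, 0.0, 102.2, 36.4, 115.5, 15.4, 58.1, 32.9, 75.6, 68.6, 93.1, 0.0.
Season total = 1005.2 DD.
Complete generations = ⌊1005.2 / 158⌋ = 6.

6 generations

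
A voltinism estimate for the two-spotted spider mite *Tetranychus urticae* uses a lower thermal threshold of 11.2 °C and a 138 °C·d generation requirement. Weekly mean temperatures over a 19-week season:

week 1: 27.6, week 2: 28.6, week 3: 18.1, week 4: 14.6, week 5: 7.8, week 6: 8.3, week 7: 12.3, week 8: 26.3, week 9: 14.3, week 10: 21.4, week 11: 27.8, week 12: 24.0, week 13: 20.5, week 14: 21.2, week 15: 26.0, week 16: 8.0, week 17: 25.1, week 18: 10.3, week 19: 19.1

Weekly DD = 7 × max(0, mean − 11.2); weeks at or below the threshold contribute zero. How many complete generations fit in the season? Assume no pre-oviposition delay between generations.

Weekly DD (7 × max(0, T̄ − 11.2)): 114.8, 121.8, 48.3, 23.8, 0.0, 0.0, 7.7, 105.7, 21.7, 71.4, 116.2, 89.6, 65.1, 70.0, 103.6, 0.0, 97.3, 0.0, 55.3.
Season total = 1112.3 DD.
Complete generations = ⌊1112.3 / 138⌋ = 8.

8 generations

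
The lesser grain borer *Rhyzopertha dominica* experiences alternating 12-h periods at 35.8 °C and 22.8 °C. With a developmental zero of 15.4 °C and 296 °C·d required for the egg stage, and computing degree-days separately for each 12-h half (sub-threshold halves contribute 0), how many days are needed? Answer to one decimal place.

21.3 days

Day half: max(0, 35.8 − 15.4) × 0.5 = 20.4 × 0.5 = 10.20 DD.
Night half: max(0, 22.8 − 15.4) × 0.5 = 7.4 × 0.5 = 3.70 DD.
Per 24 h: 13.90 DD/day.
Duration = 296 / 13.90 = 21.295 ≈ 21.3 days.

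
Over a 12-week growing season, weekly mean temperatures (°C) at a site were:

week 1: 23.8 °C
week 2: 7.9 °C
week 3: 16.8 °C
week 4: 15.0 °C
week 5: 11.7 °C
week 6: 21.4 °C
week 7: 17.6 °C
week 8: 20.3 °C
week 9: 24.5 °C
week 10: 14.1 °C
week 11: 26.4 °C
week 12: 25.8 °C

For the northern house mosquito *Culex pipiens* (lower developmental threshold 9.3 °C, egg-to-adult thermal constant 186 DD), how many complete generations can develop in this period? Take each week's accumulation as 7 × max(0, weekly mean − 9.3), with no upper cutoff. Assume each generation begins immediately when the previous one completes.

4 generations

Weekly DD (7 × max(0, T̄ − 9.3)): 101.5, 0.0, 52.5, 39.9, 16.8, 84.7, 58.1, 77.0, 106.4, 33.6, 119.7, 115.5.
Season total = 805.7 DD.
Complete generations = ⌊805.7 / 186⌋ = 4.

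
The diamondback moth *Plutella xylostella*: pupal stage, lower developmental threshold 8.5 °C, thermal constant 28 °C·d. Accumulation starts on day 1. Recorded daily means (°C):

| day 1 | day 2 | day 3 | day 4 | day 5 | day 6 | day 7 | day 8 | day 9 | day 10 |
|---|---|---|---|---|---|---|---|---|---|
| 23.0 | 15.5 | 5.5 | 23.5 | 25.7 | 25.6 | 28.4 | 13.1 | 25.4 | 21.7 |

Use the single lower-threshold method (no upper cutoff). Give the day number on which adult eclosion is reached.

Daily DD above 8.5 °C: 14.5, 7.0, 0.0, 15.0, 17.2, 17.1, 19.9, 4.6, 16.9, 13.2.
Cumulative: 14.5, 21.5, 21.5, 36.5, 53.7, 70.8, 90.7, 95.3, 112.2, 125.4.
The total first reaches 28 DD on day 4.

day 4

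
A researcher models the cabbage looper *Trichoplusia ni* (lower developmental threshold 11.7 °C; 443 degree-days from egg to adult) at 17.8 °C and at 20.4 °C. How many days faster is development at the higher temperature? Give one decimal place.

21.7 days

At 17.8 °C: 443 / (17.8 − 11.7) = 443 / 6.1 = 72.623 d.
At 20.4 °C: 443 / (20.4 − 11.7) = 443 / 8.7 = 50.920 d.
Difference = |72.623 − 50.920| = 21.703 ≈ 21.7 days.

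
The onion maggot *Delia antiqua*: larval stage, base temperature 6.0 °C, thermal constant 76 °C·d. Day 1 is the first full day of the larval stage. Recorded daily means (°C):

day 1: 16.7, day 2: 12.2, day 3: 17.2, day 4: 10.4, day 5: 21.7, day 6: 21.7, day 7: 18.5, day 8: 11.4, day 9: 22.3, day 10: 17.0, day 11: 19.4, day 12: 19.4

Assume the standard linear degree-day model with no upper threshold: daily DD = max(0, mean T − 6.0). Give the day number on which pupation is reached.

day 7

Daily DD above 6.0 °C: 10.7, 6.2, 11.2, 4.4, 15.7, 15.7, 12.5, 5.4, 16.3, 11.0, 13.4, 13.4.
Cumulative: 10.7, 16.9, 28.1, 32.5, 48.2, 63.9, 76.4, 81.8, 98.1, 109.1, 122.5, 135.9.
The total first reaches 76 DD on day 7.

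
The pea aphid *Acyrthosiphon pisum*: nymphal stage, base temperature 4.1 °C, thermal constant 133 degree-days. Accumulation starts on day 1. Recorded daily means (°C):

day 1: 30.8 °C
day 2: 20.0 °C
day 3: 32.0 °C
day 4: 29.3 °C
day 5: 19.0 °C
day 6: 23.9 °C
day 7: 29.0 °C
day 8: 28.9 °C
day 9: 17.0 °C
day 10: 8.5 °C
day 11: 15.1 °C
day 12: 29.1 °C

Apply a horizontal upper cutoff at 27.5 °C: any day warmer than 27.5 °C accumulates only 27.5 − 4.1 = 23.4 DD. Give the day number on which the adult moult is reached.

Daily DD above 4.1 °C (capped at 23.4): 23.4, 15.9, 23.4, 23.4, 14.9, 19.8, 23.4, 23.4, 12.9, 4.4, 11.0, 23.4.
Cumulative: 23.4, 39.3, 62.7, 86.1, 101.0, 120.8, 144.2, 167.6, 180.5, 184.9, 195.9, 219.3.
The total first reaches 133 DD on day 7.

day 7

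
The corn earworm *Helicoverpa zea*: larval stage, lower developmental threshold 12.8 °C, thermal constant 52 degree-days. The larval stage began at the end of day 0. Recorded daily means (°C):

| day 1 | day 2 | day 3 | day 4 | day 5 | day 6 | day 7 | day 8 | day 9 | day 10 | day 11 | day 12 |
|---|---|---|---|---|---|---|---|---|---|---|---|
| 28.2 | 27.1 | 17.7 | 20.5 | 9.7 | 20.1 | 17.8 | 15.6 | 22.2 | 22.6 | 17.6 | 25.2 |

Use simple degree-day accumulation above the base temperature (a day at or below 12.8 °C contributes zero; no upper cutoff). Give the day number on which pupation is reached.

day 7

Daily DD above 12.8 °C: 15.4, 14.3, 4.9, 7.7, 0.0, 7.3, 5.0, 2.8, 9.4, 9.8, 4.8, 12.4.
Cumulative: 15.4, 29.7, 34.6, 42.3, 42.3, 49.6, 54.6, 57.4, 66.8, 76.6, 81.4, 93.8.
The total first reaches 52 DD on day 7.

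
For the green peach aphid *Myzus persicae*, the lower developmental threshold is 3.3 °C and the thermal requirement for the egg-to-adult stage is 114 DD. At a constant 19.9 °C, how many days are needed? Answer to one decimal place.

Daily accumulation = 19.9 − 3.3 = 16.6 DD/day.
Duration = 114 / 16.6 = 6.867 ≈ 6.9 days.

6.9 days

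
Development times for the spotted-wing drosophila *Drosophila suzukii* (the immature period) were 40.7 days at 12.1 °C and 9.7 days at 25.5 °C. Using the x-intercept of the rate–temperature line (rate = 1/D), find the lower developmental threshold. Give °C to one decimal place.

7.9 °C

Linear rate model ⇒ the product D·(T − T_b) is constant across temperatures.
40.7·(12.1 − T_b) = 9.7·(25.5 − T_b)
T_b = (40.7·12.1 − 9.7·25.5) / (40.7 − 9.7) = 245.12 / 31.0 = 7.907 °C ≈ 7.9 °C.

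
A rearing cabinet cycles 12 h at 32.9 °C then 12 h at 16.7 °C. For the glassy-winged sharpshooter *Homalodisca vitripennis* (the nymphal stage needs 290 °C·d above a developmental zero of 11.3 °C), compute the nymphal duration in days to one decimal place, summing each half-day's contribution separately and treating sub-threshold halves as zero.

Day half: max(0, 32.9 − 11.3) × 0.5 = 21.6 × 0.5 = 10.80 DD.
Night half: max(0, 16.7 − 11.3) × 0.5 = 5.4 × 0.5 = 2.70 DD.
Per 24 h: 13.50 DD/day.
Duration = 290 / 13.50 = 21.481 ≈ 21.5 days.

21.5 days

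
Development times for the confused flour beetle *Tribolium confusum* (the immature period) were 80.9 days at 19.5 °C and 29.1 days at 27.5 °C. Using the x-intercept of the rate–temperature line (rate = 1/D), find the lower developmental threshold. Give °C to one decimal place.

Linear rate model ⇒ the product D·(T − T_b) is constant across temperatures.
80.9·(19.5 − T_b) = 29.1·(27.5 − T_b)
T_b = (80.9·19.5 − 29.1·27.5) / (80.9 − 29.1) = 777.30 / 51.8 = 15.006 °C ≈ 15.0 °C.

15.0 °C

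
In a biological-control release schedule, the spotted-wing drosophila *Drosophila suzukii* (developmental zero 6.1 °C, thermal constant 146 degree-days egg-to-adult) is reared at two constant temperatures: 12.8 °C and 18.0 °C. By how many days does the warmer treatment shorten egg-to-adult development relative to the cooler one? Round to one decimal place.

At 12.8 °C: 146 / (12.8 − 6.1) = 146 / 6.7 = 21.791 d.
At 18.0 °C: 146 / (18.0 − 6.1) = 146 / 11.9 = 12.269 d.
Difference = |21.791 − 12.269| = 9.522 ≈ 9.5 days.

9.5 days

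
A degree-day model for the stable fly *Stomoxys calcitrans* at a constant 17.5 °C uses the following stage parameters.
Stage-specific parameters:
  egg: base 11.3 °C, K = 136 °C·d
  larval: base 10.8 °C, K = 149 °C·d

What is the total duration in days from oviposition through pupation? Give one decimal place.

44.2 days

egg: 136 / (17.5 − 11.3) = 136 / 6.2 = 21.935 d.
larval: 149 / (17.5 − 10.8) = 149 / 6.7 = 22.239 d.
Sum = 44.174 ≈ 44.2 days.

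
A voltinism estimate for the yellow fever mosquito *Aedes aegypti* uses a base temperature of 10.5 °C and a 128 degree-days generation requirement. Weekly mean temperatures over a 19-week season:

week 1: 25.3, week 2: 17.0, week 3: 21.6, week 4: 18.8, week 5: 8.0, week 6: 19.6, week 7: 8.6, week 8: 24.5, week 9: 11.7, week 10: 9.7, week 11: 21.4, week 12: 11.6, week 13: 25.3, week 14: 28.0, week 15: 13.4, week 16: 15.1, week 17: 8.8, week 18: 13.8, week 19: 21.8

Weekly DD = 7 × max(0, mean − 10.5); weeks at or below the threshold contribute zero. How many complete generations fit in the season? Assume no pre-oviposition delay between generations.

Weekly DD (7 × max(0, T̄ − 10.5)): 103.6, 45.5, 77.7, 58.1, 0.0, 63.7, 0.0, 98.0, 8.4, 0.0, 76.3, 7.7, 103.6, 122.5, 20.3, 32.2, 0.0, 23.1, 79.1.
Season total = 919.8 DD.
Complete generations = ⌊919.8 / 128⌋ = 7.

7 generations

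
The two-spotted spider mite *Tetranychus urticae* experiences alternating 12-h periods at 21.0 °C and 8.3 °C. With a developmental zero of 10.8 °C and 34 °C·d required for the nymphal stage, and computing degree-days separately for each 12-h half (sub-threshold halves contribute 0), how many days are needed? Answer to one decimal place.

6.7 days

Day half: max(0, 21.0 − 10.8) × 0.5 = 10.2 × 0.5 = 5.10 DD.
Night half: max(0, 8.3 − 10.8) × 0.5 = 0.0 × 0.5 = 0.00 DD.
Per 24 h: 5.10 DD/day.
Duration = 34 / 5.10 = 6.667 ≈ 6.7 days.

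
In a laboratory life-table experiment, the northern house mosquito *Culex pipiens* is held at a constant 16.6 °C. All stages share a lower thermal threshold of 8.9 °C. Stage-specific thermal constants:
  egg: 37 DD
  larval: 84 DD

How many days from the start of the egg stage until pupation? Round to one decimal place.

Daily accumulation at 16.6 °C = 16.6 − 8.9 = 7.7 DD/day.
Total K = 37 + 84 = 121 DD.
Total duration = 121 / 7.7 = 15.714 ≈ 15.7 days.

15.7 days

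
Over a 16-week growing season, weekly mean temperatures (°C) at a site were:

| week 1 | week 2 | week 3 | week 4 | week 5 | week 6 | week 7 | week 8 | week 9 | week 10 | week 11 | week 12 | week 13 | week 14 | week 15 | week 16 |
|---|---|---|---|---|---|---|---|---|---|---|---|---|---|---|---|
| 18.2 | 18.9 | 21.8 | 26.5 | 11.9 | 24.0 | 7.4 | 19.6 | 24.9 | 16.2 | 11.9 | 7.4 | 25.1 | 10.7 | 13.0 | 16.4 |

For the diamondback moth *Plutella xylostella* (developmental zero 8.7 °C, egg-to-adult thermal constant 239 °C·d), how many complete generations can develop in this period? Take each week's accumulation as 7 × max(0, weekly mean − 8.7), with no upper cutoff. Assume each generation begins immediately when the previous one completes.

4 generations

Weekly DD (7 × max(0, T̄ − 8.7)): 66.5, 71.4, 91.7, 124.6, 22.4, 107.1, 0.0, 76.3, 113.4, 52.5, 22.4, 0.0, 114.8, 14.0, 30.1, 53.9.
Season total = 961.1 DD.
Complete generations = ⌊961.1 / 239⌋ = 4.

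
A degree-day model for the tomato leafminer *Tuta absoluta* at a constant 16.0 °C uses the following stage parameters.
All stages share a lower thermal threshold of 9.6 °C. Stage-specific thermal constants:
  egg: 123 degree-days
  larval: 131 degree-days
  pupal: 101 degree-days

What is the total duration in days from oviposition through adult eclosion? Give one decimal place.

55.5 days

Daily accumulation at 16.0 °C = 16.0 − 9.6 = 6.4 DD/day.
Total K = 123 + 131 + 101 = 355 DD.
Total duration = 355 / 6.4 = 55.469 ≈ 55.5 days.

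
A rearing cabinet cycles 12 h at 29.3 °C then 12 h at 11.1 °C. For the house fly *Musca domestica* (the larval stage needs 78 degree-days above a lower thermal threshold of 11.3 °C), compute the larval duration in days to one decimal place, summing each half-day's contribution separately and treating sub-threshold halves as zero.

8.7 days

Day half: max(0, 29.3 − 11.3) × 0.5 = 18.0 × 0.5 = 9.00 DD.
Night half: max(0, 11.1 − 11.3) × 0.5 = 0.0 × 0.5 = 0.00 DD.
Per 24 h: 9.00 DD/day.
Duration = 78 / 9.00 = 8.667 ≈ 8.7 days.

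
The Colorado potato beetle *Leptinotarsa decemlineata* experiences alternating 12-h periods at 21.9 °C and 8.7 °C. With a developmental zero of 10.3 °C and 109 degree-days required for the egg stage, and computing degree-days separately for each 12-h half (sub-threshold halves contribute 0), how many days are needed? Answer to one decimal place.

Day half: max(0, 21.9 − 10.3) × 0.5 = 11.6 × 0.5 = 5.80 DD.
Night half: max(0, 8.7 − 10.3) × 0.5 = 0.0 × 0.5 = 0.00 DD.
Per 24 h: 5.80 DD/day.
Duration = 109 / 5.80 = 18.793 ≈ 18.8 days.

18.8 days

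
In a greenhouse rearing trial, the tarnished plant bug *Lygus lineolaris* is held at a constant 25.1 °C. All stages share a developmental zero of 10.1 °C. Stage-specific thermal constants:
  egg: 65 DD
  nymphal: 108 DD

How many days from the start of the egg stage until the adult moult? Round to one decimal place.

11.5 days

Daily accumulation at 25.1 °C = 25.1 − 10.1 = 15.0 DD/day.
Total K = 65 + 108 = 173 DD.
Total duration = 173 / 15.0 = 11.533 ≈ 11.5 days.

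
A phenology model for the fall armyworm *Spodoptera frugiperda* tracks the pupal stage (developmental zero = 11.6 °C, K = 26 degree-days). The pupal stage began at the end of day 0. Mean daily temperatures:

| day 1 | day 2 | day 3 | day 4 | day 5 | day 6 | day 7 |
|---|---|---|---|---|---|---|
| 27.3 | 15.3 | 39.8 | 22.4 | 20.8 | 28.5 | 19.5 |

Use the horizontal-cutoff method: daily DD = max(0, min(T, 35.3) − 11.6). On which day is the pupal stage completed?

Daily DD above 11.6 °C (capped at 23.7): 15.7, 3.7, 23.7, 10.8, 9.2, 16.9, 7.9.
Cumulative: 15.7, 19.4, 43.1, 53.9, 63.1, 80.0, 87.9.
The total first reaches 26 DD on day 3.

day 3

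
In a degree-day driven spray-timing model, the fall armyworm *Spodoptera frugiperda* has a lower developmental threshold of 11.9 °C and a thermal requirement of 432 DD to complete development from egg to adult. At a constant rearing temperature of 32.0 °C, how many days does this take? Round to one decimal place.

Daily accumulation = 32.0 − 11.9 = 20.1 DD/day.
Duration = 432 / 20.1 = 21.493 ≈ 21.5 days.

21.5 days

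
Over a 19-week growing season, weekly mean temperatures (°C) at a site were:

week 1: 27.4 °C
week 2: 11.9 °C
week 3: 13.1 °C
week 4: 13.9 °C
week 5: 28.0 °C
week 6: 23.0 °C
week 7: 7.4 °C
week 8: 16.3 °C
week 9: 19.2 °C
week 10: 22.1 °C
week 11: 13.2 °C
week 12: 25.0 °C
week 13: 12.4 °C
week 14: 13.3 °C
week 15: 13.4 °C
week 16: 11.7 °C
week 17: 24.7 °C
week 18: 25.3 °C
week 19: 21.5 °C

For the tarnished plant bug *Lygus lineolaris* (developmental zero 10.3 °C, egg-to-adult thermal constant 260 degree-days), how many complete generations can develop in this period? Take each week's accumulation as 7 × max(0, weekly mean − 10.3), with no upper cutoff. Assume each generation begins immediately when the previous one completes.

4 generations

Weekly DD (7 × max(0, T̄ − 10.3)): 119.7, 11.2, 19.6, 25.2, 123.9, 88.9, 0.0, 42.0, 62.3, 82.6, 20.3, 102.9, 14.7, 21.0, 21.7, 9.8, 100.8, 105.0, 78.4.
Season total = 1050.0 DD.
Complete generations = ⌊1050.0 / 260⌋ = 4.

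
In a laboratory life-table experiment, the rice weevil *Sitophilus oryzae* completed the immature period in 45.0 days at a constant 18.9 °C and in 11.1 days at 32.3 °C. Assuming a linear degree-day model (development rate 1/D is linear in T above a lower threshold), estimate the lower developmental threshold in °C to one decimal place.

14.5 °C

Equal thermal constants: D₁(T₁ − T_b) = D₂(T₂ − T_b).
45.0·(18.9 − T_b) = 11.1·(32.3 − T_b)
T_b = (45.0·18.9 − 11.1·32.3) / (45.0 − 11.1) = 491.97 / 33.9 = 14.512 °C ≈ 14.5 °C.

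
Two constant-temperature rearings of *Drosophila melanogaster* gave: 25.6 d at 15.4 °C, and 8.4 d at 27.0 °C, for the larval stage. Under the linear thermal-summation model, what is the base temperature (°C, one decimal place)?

9.7 °C

Linear rate model ⇒ the product D·(T − T_b) is constant across temperatures.
25.6·(15.4 − T_b) = 8.4·(27.0 − T_b)
T_b = (25.6·15.4 − 8.4·27.0) / (25.6 − 8.4) = 167.44 / 17.2 = 9.735 °C ≈ 9.7 °C.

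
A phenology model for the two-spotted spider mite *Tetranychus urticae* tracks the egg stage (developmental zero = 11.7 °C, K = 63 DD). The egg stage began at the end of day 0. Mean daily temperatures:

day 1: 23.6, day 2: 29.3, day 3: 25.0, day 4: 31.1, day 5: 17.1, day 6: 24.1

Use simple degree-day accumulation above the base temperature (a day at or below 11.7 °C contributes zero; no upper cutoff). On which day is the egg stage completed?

Daily DD above 11.7 °C: 11.9, 17.6, 13.3, 19.4, 5.4, 12.4.
Cumulative: 11.9, 29.5, 42.8, 62.2, 67.6, 80.0.
The total first reaches 63 DD on day 5.

day 5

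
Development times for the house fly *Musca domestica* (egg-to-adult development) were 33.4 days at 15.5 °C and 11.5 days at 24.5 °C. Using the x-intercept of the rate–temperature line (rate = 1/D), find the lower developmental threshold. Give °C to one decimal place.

Under the model K = D·(T − T_b), so D₁·(T₁ − T_b) = D₂·(T₂ − T_b).
33.4·(15.5 − T_b) = 11.5·(24.5 − T_b)
T_b = (33.4·15.5 − 11.5·24.5) / (33.4 − 11.5) = 235.95 / 21.9 = 10.774 °C ≈ 10.8 °C.

10.8 °C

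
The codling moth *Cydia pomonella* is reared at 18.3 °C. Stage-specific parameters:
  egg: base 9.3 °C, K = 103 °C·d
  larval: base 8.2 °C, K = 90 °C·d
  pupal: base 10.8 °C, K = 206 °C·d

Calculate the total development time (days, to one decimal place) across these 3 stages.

47.8 days

egg: 103 / (18.3 − 9.3) = 103 / 9.0 = 11.444 d.
larval: 90 / (18.3 − 8.2) = 90 / 10.1 = 8.911 d.
pupal: 206 / (18.3 − 10.8) = 206 / 7.5 = 27.467 d.
Sum = 47.822 ≈ 47.8 days.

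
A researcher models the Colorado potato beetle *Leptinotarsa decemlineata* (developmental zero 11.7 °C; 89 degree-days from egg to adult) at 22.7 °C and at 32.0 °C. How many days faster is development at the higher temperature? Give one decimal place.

At 22.7 °C: 89 / (22.7 − 11.7) = 89 / 11.0 = 8.091 d.
At 32.0 °C: 89 / (32.0 − 11.7) = 89 / 20.3 = 4.384 d.
Difference = |8.091 − 4.384| = 3.707 ≈ 3.7 days.

3.7 days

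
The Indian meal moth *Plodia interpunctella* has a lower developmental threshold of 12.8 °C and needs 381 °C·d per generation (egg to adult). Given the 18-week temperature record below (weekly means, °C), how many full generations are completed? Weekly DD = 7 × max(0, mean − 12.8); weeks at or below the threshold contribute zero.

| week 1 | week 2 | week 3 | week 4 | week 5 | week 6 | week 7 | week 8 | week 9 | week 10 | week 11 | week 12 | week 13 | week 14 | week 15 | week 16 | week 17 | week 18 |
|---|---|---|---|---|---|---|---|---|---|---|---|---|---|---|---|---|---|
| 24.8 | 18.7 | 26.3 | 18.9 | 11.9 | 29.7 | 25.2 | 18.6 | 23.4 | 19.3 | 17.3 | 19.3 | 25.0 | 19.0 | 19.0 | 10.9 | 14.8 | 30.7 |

2 generations

Weekly DD (7 × max(0, T̄ − 12.8)): 84.0, 41.3, 94.5, 42.7, 0.0, 118.3, 86.8, 40.6, 74.2, 45.5, 31.5, 45.5, 85.4, 43.4, 43.4, 0.0, 14.0, 125.3.
Season total = 1016.4 DD.
Complete generations = ⌊1016.4 / 381⌋ = 2.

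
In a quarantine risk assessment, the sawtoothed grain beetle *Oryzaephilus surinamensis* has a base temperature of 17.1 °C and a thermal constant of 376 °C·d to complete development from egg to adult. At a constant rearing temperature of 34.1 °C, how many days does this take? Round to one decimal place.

Daily accumulation = 34.1 − 17.1 = 17.0 DD/day.
Duration = 376 / 17.0 = 22.118 ≈ 22.1 days.

22.1 days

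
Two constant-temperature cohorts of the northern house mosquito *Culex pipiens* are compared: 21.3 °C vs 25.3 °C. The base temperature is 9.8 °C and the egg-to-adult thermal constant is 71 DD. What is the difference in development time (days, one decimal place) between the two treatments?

At 21.3 °C: 71 / (21.3 − 9.8) = 71 / 11.5 = 6.174 d.
At 25.3 °C: 71 / (25.3 − 9.8) = 71 / 15.5 = 4.581 d.
Difference = |6.174 − 4.581| = 1.593 ≈ 1.6 days.

1.6 days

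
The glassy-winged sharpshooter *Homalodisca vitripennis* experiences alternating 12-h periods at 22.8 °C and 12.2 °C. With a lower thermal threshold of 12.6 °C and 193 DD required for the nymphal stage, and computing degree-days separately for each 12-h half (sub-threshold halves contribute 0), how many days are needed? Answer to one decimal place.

37.8 days

Day half: max(0, 22.8 − 12.6) × 0.5 = 10.2 × 0.5 = 5.10 DD.
Night half: max(0, 12.2 − 12.6) × 0.5 = 0.0 × 0.5 = 0.00 DD.
Per 24 h: 5.10 DD/day.
Duration = 193 / 5.10 = 37.843 ≈ 37.8 days.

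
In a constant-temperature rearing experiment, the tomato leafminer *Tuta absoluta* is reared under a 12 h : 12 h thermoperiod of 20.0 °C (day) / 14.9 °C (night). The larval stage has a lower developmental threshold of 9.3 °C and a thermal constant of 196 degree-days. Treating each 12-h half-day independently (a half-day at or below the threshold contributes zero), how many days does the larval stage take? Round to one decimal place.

Day half: max(0, 20.0 − 9.3) × 0.5 = 10.7 × 0.5 = 5.35 DD.
Night half: max(0, 14.9 − 9.3) × 0.5 = 5.6 × 0.5 = 2.80 DD.
Per 24 h: 8.15 DD/day.
Duration = 196 / 8.15 = 24.049 ≈ 24.0 days.

24.0 days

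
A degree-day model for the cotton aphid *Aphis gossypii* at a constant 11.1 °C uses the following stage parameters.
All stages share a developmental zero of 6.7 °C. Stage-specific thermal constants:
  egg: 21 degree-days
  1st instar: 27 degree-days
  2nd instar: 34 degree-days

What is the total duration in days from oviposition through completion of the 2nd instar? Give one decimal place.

Daily accumulation at 11.1 °C = 11.1 − 6.7 = 4.4 DD/day.
Total K = 21 + 27 + 34 = 82 DD.
Total duration = 82 / 4.4 = 18.636 ≈ 18.6 days.

18.6 days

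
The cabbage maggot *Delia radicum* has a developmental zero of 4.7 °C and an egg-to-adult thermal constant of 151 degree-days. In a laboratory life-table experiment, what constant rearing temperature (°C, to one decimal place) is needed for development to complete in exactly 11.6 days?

Required daily accumulation = 151 / 11.6 = 13.017 DD/day.
T = T_base + 13.017 = 4.7 + 13.017 = 17.717 ≈ 17.7 °C.

17.7 °C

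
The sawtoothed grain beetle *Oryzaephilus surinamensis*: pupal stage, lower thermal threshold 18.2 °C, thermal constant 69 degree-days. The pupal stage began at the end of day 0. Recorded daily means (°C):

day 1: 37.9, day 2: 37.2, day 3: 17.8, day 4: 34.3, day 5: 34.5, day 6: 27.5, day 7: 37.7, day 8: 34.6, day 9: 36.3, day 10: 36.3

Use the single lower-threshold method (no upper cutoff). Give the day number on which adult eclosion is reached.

day 5

Daily DD above 18.2 °C: 19.7, 19.0, 0.0, 16.1, 16.3, 9.3, 19.5, 16.4, 18.1, 18.1.
Cumulative: 19.7, 38.7, 38.7, 54.8, 71.1, 80.4, 99.9, 116.3, 134.4, 152.5.
The total first reaches 69 DD on day 5.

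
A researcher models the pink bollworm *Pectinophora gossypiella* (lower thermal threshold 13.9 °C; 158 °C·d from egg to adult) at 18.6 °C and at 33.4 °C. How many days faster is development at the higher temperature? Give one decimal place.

At 18.6 °C: 158 / (18.6 − 13.9) = 158 / 4.7 = 33.617 d.
At 33.4 °C: 158 / (33.4 − 13.9) = 158 / 19.5 = 8.103 d.
Difference = |33.617 − 8.103| = 25.514 ≈ 25.5 days.

25.5 days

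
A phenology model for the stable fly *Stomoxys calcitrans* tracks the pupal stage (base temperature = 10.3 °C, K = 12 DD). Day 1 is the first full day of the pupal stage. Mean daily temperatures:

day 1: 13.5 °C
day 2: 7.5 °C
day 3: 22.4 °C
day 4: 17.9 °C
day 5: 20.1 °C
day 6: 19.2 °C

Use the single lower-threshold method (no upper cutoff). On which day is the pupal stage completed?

Daily DD above 10.3 °C: 3.2, 0.0, 12.1, 7.6, 9.8, 8.9.
Cumulative: 3.2, 3.2, 15.3, 22.9, 32.7, 41.6.
The total first reaches 12 DD on day 3.

day 3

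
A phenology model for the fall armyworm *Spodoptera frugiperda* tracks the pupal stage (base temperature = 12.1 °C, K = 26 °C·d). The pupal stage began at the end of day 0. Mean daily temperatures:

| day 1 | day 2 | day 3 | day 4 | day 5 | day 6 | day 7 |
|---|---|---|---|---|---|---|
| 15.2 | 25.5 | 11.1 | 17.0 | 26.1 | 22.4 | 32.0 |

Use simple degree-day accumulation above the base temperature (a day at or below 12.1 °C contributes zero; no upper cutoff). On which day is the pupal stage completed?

day 5

Daily DD above 12.1 °C: 3.1, 13.4, 0.0, 4.9, 14.0, 10.3, 19.9.
Cumulative: 3.1, 16.5, 16.5, 21.4, 35.4, 45.7, 65.6.
The total first reaches 26 DD on day 5.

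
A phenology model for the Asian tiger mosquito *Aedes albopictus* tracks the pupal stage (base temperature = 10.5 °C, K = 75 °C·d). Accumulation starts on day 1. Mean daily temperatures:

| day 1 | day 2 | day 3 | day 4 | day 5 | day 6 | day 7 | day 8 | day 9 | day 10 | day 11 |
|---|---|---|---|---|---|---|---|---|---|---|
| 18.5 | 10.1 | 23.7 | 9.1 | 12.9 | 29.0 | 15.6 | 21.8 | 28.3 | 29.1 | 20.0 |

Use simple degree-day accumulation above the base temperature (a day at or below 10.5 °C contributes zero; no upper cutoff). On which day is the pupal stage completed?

day 9

Daily DD above 10.5 °C: 8.0, 0.0, 13.2, 0.0, 2.4, 18.5, 5.1, 11.3, 17.8, 18.6, 9.5.
Cumulative: 8.0, 8.0, 21.2, 21.2, 23.6, 42.1, 47.2, 58.5, 76.3, 94.9, 104.4.
The total first reaches 75 DD on day 9.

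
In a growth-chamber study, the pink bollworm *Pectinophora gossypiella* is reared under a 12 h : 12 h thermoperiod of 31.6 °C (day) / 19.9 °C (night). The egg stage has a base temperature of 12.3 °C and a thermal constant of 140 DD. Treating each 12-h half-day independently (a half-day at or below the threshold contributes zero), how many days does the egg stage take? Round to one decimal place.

Day half: max(0, 31.6 − 12.3) × 0.5 = 19.3 × 0.5 = 9.65 DD.
Night half: max(0, 19.9 − 12.3) × 0.5 = 7.6 × 0.5 = 3.80 DD.
Per 24 h: 13.45 DD/day.
Duration = 140 / 13.45 = 10.409 ≈ 10.4 days.

10.4 days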